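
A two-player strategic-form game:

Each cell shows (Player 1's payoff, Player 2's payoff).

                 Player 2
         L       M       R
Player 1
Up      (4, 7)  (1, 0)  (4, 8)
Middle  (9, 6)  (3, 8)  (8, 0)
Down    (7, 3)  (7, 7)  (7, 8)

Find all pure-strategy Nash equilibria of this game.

Player 1 against L: payoffs 4, 9, 7 → best response Middle.
Player 1 against M: payoffs 1, 3, 7 → best response Down.
Player 1 against R: payoffs 4, 8, 7 → best response Middle.
Player 2 against Up: payoffs 7, 0, 8 → best response R.
Player 2 against Middle: payoffs 6, 8, 0 → best response M.
Player 2 against Down: payoffs 3, 7, 8 → best response R.
No profile is a mutual best response for all players.

No pure-strategy Nash equilibrium.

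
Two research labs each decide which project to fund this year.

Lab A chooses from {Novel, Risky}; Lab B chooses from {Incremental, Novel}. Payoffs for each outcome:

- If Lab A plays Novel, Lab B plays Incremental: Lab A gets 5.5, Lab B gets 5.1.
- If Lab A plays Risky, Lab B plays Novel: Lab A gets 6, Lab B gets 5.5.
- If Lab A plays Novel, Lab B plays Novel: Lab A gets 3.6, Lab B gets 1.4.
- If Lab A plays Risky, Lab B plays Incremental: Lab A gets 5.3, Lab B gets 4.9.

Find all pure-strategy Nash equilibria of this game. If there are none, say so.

For each player, find the best response to each opponent profile; mutual best responses are the pure NE.
Lab A against Incremental: payoffs 5.5, 5.3 → best response Novel.
Lab A against Novel: payoffs 3.6, 6 → best response Risky.
Lab B against Novel: payoffs 5.1, 1.4 → best response Incremental.
Lab B against Risky: payoffs 4.9, 5.5 → best response Novel.
Mutual best responses: (Novel, Incremental); (Risky, Novel).

The pure Nash equilibria are (Novel, Incremental), (Risky, Novel).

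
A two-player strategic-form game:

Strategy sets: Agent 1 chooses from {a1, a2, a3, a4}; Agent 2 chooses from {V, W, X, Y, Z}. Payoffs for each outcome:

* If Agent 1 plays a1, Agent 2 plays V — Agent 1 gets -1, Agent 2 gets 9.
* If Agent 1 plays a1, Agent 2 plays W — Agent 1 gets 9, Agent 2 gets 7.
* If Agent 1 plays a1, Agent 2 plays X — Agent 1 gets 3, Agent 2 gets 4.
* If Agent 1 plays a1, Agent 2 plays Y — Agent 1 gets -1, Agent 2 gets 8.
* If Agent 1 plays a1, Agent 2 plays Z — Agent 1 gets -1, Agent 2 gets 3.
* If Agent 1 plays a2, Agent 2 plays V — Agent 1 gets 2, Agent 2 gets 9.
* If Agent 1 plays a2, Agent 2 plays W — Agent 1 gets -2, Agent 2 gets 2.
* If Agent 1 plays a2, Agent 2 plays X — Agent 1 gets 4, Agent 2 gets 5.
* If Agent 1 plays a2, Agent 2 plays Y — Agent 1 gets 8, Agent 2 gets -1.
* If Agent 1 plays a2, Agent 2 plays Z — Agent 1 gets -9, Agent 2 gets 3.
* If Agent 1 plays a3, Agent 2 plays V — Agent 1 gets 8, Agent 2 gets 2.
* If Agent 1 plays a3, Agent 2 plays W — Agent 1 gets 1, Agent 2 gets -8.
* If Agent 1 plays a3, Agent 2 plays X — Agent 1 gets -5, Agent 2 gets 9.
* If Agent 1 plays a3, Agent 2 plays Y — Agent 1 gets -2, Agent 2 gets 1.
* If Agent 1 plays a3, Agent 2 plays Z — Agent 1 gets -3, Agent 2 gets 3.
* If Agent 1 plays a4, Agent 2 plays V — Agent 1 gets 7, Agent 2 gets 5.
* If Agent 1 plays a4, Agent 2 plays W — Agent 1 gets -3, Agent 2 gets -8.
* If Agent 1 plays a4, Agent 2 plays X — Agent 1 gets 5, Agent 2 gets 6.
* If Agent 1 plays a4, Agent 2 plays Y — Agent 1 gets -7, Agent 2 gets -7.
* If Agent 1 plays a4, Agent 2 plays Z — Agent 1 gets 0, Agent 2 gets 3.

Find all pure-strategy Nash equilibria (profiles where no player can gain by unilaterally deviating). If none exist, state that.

For each player, find the best response to each opponent profile; mutual best responses are the pure NE.
Agent 1 against V: payoffs -1, 2, 8, 7 → best response a3.
Agent 1 against W: payoffs 9, -2, 1, -3 → best response a1.
Agent 1 against X: payoffs 3, 4, -5, 5 → best response a4.
Agent 1 against Y: payoffs -1, 8, -2, -7 → best response a2.
Agent 1 against Z: payoffs -1, -9, -3, 0 → best response a4.
Agent 2 against a1: payoffs 9, 7, 4, 8, 3 → best response V.
Agent 2 against a2: payoffs 9, 2, 5, -1, 3 → best response V.
Agent 2 against a3: payoffs 2, -8, 9, 1, 3 → best response X.
Agent 2 against a4: payoffs 5, -8, 6, -7, 3 → best response X.
Mutual best responses: (a4, X).

Pure NE: (a4, X)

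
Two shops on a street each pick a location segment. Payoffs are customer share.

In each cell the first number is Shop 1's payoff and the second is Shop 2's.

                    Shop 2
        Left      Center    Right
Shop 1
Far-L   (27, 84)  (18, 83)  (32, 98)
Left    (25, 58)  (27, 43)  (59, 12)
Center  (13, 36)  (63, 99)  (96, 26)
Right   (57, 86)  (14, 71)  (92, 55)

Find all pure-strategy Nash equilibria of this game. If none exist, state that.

Shop 1 against Left: payoffs 27, 25, 13, 57 → best response Right.
Shop 1 against Center: payoffs 18, 27, 63, 14 → best response Center.
Shop 1 against Right: payoffs 32, 59, 96, 92 → best response Center.
Shop 2 against Far-L: payoffs 84, 83, 98 → best response Right.
Shop 2 against Left: payoffs 58, 43, 12 → best response Left.
Shop 2 against Center: payoffs 36, 99, 26 → best response Center.
Shop 2 against Right: payoffs 86, 71, 55 → best response Left.
Mutual best responses: (Center, Center); (Right, Left).

(Center, Center), (Right, Left)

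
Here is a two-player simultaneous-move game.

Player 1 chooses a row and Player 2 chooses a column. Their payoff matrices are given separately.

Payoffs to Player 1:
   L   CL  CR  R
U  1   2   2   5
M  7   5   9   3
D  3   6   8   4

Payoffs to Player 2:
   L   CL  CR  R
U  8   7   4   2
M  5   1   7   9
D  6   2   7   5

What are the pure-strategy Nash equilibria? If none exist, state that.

No pure-strategy Nash equilibrium.

Player 1 against L: payoffs 1, 7, 3 → best response M.
Player 1 against CL: payoffs 2, 5, 6 → best response D.
Player 1 against CR: payoffs 2, 9, 8 → best response M.
Player 1 against R: payoffs 5, 3, 4 → best response U.
Player 2 against U: payoffs 8, 7, 4, 2 → best response L.
Player 2 against M: payoffs 5, 1, 7, 9 → best response R.
Player 2 against D: payoffs 6, 2, 7, 5 → best response CR.
No profile is a mutual best response for all players.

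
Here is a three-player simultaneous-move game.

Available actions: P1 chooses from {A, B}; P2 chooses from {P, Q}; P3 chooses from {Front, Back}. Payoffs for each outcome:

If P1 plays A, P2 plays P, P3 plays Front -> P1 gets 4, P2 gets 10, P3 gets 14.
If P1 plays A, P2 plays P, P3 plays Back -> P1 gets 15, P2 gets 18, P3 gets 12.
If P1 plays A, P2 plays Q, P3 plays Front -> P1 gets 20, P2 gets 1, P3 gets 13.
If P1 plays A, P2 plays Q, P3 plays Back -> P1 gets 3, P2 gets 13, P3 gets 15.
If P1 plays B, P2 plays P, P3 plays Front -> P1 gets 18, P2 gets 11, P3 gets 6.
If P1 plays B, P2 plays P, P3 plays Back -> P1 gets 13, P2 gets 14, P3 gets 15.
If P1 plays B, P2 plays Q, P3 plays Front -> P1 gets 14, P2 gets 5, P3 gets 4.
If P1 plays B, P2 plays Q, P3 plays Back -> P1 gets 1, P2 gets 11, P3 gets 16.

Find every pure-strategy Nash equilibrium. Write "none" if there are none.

Mark each player's best response to every combination of opponents' strategies; a profile where every player is best-responding is a pure Nash equilibrium.
P1 against (P, Front): payoffs 4, 18 → best response B.
P1 against (P, Back): payoffs 15, 13 → best response A.
P1 against (Q, Front): payoffs 20, 14 → best response A.
P1 against (Q, Back): payoffs 3, 1 → best response A.
P2 against (A, Front): payoffs 10, 1 → best response P.
P2 against (A, Back): payoffs 18, 13 → best response P.
P2 against (B, Front): payoffs 11, 5 → best response P.
P2 against (B, Back): payoffs 14, 11 → best response P.
P3 against (A, P): payoffs 14, 12 → best response Front.
P3 against (A, Q): payoffs 13, 15 → best response Back.
P3 against (B, P): payoffs 6, 15 → best response Back.
P3 against (B, Q): payoffs 4, 16 → best response Back.
No profile is a mutual best response for all players.

This game has no pure Nash equilibrium.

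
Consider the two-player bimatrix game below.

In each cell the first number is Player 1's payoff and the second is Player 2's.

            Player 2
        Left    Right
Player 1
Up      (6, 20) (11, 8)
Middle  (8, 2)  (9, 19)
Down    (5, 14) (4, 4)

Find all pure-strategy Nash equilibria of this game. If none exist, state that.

This game has no pure Nash equilibrium.

For each strategy profile, look for a profitable unilateral deviation.
(Up, Left): Player 1 can switch to Middle (6 → 8). Not NE.
(Up, Right): Player 2 can switch to Left (8 → 20). Not NE.
(Middle, Left): Player 2 can switch to Right (2 → 19). Not NE.
(Middle, Right): Player 1 can switch to Up (9 → 11). Not NE.
(Down, Left): Player 1 can switch to Up (5 → 6). Not NE.
(Down, Right): Player 1 can switch to Up (4 → 11). Not NE.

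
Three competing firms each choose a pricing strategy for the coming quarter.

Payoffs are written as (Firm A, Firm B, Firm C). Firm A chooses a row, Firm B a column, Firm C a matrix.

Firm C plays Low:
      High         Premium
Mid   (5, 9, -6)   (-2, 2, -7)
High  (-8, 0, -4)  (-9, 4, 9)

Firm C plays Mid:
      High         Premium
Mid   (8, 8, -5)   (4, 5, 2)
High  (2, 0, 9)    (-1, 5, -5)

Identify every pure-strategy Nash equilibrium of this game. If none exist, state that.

The unique pure-strategy Nash equilibrium is (Mid, High, Mid).

(Mid, High, Low): Firm C can switch to Mid (-6 → -5). Not NE.
(Mid, High, Mid): Firm A gets 8, best alternative 2; Firm B gets 8, best alternative 5; Firm C gets -5, best alternative -6. No profitable deviation — NE.
(Mid, Premium, Low): Firm B can switch to High (2 → 9). Not NE.
(Mid, Premium, Mid): Firm B can switch to High (5 → 8). Not NE.
(High, High, Low): Firm A can switch to Mid (-8 → 5). Not NE.
(High, High, Mid): Firm A can switch to Mid (2 → 8). Not NE.
(High, Premium, Low): Firm A can switch to Mid (-9 → -2). Not NE.
(High, Premium, Mid): Firm A can switch to Mid (-1 → 4). Not NE.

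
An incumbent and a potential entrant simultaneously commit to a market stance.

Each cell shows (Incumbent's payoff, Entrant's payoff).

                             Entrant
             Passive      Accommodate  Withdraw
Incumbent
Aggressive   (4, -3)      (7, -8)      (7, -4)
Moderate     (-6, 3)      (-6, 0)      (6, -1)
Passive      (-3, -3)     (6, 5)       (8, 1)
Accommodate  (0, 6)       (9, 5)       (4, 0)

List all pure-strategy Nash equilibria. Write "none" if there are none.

(Aggressive, Passive)

Incumbent against Passive: payoffs 4, -6, -3, 0 → best response Aggressive.
Incumbent against Accommodate: payoffs 7, -6, 6, 9 → best response Accommodate.
Incumbent against Withdraw: payoffs 7, 6, 8, 4 → best response Passive.
Entrant against Aggressive: payoffs -3, -8, -4 → best response Passive.
Entrant against Moderate: payoffs 3, 0, -1 → best response Passive.
Entrant against Passive: payoffs -3, 5, 1 → best response Accommodate.
Entrant against Accommodate: payoffs 6, 5, 0 → best response Passive.
Mutual best responses: (Aggressive, Passive).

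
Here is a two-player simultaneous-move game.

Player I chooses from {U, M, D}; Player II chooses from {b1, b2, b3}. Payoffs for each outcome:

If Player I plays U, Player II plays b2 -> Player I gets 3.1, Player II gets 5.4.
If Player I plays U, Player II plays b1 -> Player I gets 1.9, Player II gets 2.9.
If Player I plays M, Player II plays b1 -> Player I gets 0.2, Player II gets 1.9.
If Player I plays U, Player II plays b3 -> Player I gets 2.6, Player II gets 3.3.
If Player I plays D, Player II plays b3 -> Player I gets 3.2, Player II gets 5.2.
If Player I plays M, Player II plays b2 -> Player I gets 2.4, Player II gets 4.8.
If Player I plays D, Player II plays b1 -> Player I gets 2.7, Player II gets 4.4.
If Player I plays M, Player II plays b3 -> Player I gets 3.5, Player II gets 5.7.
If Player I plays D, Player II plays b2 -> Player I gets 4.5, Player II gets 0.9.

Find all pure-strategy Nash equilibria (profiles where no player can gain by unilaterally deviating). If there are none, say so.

Player I against b1: payoffs 1.9, 0.2, 2.7 → best response D.
Player I against b2: payoffs 3.1, 2.4, 4.5 → best response D.
Player I against b3: payoffs 2.6, 3.5, 3.2 → best response M.
Player II against U: payoffs 2.9, 5.4, 3.3 → best response b2.
Player II against M: payoffs 1.9, 4.8, 5.7 → best response b3.
Player II against D: payoffs 4.4, 0.9, 5.2 → best response b3.
Mutual best responses: (M, b3).

The unique pure-strategy Nash equilibrium is (M, b3).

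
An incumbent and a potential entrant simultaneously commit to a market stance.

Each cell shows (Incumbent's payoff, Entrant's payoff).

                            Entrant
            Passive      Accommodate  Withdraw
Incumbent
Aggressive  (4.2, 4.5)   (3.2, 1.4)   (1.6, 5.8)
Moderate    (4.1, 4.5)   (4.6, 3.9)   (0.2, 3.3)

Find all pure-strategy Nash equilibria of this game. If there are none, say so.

The unique pure-strategy Nash equilibrium is (Aggressive, Withdraw).

Incumbent against Passive: payoffs 4.2, 4.1 → best response Aggressive.
Incumbent against Accommodate: payoffs 3.2, 4.6 → best response Moderate.
Incumbent against Withdraw: payoffs 1.6, 0.2 → best response Aggressive.
Entrant against Aggressive: payoffs 4.5, 1.4, 5.8 → best response Withdraw.
Entrant against Moderate: payoffs 4.5, 3.9, 3.3 → best response Passive.
Mutual best responses: (Aggressive, Withdraw).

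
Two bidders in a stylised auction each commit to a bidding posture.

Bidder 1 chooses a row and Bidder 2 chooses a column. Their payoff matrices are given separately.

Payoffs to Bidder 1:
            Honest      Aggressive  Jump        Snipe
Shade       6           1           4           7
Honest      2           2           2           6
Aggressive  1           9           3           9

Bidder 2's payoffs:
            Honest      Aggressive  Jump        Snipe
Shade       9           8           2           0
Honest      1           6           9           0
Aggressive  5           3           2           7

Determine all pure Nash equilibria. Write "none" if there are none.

The pure Nash equilibria are (Shade, Honest), (Aggressive, Snipe).

(Shade, Honest): Bidder 1 gets 6, best alternative 2; Bidder 2 gets 9, best alternative 8. No profitable deviation — NE.
(Shade, Aggressive): Bidder 1 can switch to Honest (1 → 2). Not NE.
(Shade, Jump): Bidder 2 can switch to Honest (2 → 9). Not NE.
(Shade, Snipe): Bidder 1 can switch to Aggressive (7 → 9). Not NE.
(Honest, Honest): Bidder 1 can switch to Shade (2 → 6). Not NE.
(Honest, Aggressive): Bidder 1 can switch to Aggressive (2 → 9). Not NE.
(Honest, Jump): Bidder 1 can switch to Shade (2 → 4). Not NE.
(Honest, Snipe): Bidder 1 can switch to Shade (6 → 7). Not NE.
(Aggressive, Honest): Bidder 1 can switch to Shade (1 → 6). Not NE.
(Aggressive, Aggressive): Bidder 2 can switch to Honest (3 → 5). Not NE.
(Aggressive, Jump): Bidder 1 can switch to Shade (3 → 4). Not NE.
(Aggressive, Snipe): Bidder 1 gets 9, best alternative 7; Bidder 2 gets 7, best alternative 5. No profitable deviation — NE.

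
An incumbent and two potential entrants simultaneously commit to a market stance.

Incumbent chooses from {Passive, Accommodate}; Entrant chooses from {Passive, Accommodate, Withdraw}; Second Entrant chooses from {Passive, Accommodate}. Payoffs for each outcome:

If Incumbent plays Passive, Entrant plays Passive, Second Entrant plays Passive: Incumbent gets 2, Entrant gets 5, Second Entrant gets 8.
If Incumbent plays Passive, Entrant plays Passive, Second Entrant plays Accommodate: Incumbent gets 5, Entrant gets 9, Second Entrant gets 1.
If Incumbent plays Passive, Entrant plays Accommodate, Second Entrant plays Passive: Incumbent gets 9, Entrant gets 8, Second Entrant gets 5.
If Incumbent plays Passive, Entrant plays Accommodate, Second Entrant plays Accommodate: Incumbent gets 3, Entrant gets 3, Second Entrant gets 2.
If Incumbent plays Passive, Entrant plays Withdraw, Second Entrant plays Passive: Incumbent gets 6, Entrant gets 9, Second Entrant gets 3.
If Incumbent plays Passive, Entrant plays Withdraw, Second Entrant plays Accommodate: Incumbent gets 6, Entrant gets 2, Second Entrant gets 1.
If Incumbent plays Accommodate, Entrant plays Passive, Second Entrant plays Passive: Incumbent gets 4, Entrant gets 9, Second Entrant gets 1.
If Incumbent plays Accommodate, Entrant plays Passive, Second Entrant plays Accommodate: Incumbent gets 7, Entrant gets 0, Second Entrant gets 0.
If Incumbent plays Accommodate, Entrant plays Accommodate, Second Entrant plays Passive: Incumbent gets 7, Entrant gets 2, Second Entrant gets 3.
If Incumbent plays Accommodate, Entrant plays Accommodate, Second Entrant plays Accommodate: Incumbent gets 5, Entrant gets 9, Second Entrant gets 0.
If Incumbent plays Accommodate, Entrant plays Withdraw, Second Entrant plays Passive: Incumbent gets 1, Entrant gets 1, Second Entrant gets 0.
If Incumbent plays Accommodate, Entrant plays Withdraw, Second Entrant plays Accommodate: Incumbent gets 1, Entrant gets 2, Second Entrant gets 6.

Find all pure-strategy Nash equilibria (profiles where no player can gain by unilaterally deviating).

Check each profile: it is a Nash equilibrium iff no player can strictly gain by switching unilaterally.
(Passive, Passive, Passive): Incumbent can switch to Accommodate (2 → 4). Not NE.
(Passive, Passive, Accommodate): Incumbent can switch to Accommodate (5 → 7). Not NE.
(Passive, Accommodate, Passive): Entrant can switch to Withdraw (8 → 9). Not NE.
(Passive, Accommodate, Accommodate): Incumbent can switch to Accommodate (3 → 5). Not NE.
(Passive, Withdraw, Passive): Incumbent gets 6, best alternative 1; Entrant gets 9, best alternative 8; Second Entrant gets 3, best alternative 1. No profitable deviation — NE.
(Passive, Withdraw, Accommodate): Entrant can switch to Passive (2 → 9). Not NE.
(Accommodate, Passive, Passive): Incumbent gets 4, best alternative 2; Entrant gets 9, best alternative 2; Second Entrant gets 1, best alternative 0. No profitable deviation — NE.
(Accommodate, Passive, Accommodate): Entrant can switch to Accommodate (0 → 9). Not NE.
(Accommodate, Accommodate, Passive): Incumbent can switch to Passive (7 → 9). Not NE.
(Accommodate, Accommodate, Accommodate): Second Entrant can switch to Passive (0 → 3). Not NE.
(The remaining 2 profiles each have a profitable deviation by the same check.)

Pure-strategy Nash equilibria: (Passive, Withdraw, Passive); (Accommodate, Passive, Passive)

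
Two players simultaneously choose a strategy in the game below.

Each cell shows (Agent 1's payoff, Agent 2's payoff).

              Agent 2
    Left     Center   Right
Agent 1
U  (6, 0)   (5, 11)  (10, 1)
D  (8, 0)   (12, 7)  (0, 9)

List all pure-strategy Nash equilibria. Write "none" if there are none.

This game has no pure Nash equilibrium.

Check each profile: it is a Nash equilibrium iff no player can strictly gain by switching unilaterally.
(U, Left): Agent 1 can switch to D (6 → 8). Not NE.
(U, Center): Agent 1 can switch to D (5 → 12). Not NE.
(U, Right): Agent 2 can switch to Center (1 → 11). Not NE.
(D, Left): Agent 2 can switch to Center (0 → 7). Not NE.
(D, Center): Agent 2 can switch to Right (7 → 9). Not NE.
(D, Right): Agent 1 can switch to U (0 → 10). Not NE.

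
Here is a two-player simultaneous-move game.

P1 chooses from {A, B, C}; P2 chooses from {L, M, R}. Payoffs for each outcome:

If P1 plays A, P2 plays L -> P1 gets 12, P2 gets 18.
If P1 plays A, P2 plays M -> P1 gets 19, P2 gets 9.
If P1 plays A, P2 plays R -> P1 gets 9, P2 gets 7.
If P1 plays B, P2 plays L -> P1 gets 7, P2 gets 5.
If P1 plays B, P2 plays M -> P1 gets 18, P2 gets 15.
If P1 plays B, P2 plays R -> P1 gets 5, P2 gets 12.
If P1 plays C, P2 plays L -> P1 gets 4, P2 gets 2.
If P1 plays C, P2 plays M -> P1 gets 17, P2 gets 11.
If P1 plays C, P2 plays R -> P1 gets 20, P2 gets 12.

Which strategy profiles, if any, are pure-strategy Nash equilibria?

Check each profile: it is a Nash equilibrium iff no player can strictly gain by switching unilaterally.
(A, L): P1 gets 12, best alternative 7; P2 gets 18, best alternative 9. No profitable deviation — NE.
(A, M): P2 can switch to L (9 → 18). Not NE.
(A, R): P1 can switch to C (9 → 20). Not NE.
(B, L): P1 can switch to A (7 → 12). Not NE.
(B, M): P1 can switch to A (18 → 19). Not NE.
(B, R): P1 can switch to A (5 → 9). Not NE.
(C, L): P1 can switch to A (4 → 12). Not NE.
(C, M): P1 can switch to A (17 → 19). Not NE.
(C, R): P1 gets 20, best alternative 9; P2 gets 12, best alternative 11. No profitable deviation — NE.

(A, L), (C, R)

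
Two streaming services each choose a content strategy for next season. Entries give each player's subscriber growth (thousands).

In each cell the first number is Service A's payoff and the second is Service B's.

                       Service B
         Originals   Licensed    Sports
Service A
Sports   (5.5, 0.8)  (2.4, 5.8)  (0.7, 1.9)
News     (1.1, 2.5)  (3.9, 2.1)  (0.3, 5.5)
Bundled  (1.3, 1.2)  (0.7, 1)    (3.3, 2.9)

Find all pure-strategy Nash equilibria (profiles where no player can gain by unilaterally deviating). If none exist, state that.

Check each profile: it is a Nash equilibrium iff no player can strictly gain by switching unilaterally.
(Sports, Originals): Service B can switch to Licensed (0.8 → 5.8). Not NE.
(Sports, Licensed): Service A can switch to News (2.4 → 3.9). Not NE.
(Sports, Sports): Service A can switch to Bundled (0.7 → 3.3). Not NE.
(News, Originals): Service A can switch to Sports (1.1 → 5.5). Not NE.
(News, Licensed): Service B can switch to Originals (2.1 → 2.5). Not NE.
(News, Sports): Service A can switch to Sports (0.3 → 0.7). Not NE.
(Bundled, Sports): Service A gets 3.3, best alternative 0.7; Service B gets 2.9, best alternative 1.2. No profitable deviation — NE.
(The remaining 2 profiles each have a profitable deviation by the same check.)

The unique pure-strategy Nash equilibrium is (Bundled, Sports).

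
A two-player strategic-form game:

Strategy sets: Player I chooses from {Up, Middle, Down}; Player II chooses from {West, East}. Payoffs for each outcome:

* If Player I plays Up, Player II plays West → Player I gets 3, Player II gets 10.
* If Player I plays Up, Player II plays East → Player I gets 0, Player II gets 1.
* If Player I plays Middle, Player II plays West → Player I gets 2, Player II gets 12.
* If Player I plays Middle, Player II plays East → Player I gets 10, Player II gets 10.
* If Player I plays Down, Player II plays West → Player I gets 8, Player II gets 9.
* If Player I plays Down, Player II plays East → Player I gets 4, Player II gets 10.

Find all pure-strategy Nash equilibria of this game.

There is no pure-strategy Nash equilibrium.

Check each profile: it is a Nash equilibrium iff no player can strictly gain by switching unilaterally.
(Up, West): Player I can switch to Down (3 → 8). Not NE.
(Up, East): Player I can switch to Middle (0 → 10). Not NE.
(Middle, West): Player I can switch to Up (2 → 3). Not NE.
(Middle, East): Player II can switch to West (10 → 12). Not NE.
(Down, West): Player II can switch to East (9 → 10). Not NE.
(Down, East): Player I can switch to Middle (4 → 10). Not NE.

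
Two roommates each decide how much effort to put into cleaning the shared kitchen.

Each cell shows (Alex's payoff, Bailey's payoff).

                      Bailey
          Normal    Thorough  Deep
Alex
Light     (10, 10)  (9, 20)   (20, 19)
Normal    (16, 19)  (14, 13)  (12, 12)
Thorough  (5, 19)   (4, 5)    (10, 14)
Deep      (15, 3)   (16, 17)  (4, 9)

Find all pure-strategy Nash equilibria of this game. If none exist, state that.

(Normal, Normal) and (Deep, Thorough)

Alex against Normal: payoffs 10, 16, 5, 15 → best response Normal.
Alex against Thorough: payoffs 9, 14, 4, 16 → best response Deep.
Alex against Deep: payoffs 20, 12, 10, 4 → best response Light.
Bailey against Light: payoffs 10, 20, 19 → best response Thorough.
Bailey against Normal: payoffs 19, 13, 12 → best response Normal.
Bailey against Thorough: payoffs 19, 5, 14 → best response Normal.
Bailey against Deep: payoffs 3, 17, 9 → best response Thorough.
Mutual best responses: (Normal, Normal); (Deep, Thorough).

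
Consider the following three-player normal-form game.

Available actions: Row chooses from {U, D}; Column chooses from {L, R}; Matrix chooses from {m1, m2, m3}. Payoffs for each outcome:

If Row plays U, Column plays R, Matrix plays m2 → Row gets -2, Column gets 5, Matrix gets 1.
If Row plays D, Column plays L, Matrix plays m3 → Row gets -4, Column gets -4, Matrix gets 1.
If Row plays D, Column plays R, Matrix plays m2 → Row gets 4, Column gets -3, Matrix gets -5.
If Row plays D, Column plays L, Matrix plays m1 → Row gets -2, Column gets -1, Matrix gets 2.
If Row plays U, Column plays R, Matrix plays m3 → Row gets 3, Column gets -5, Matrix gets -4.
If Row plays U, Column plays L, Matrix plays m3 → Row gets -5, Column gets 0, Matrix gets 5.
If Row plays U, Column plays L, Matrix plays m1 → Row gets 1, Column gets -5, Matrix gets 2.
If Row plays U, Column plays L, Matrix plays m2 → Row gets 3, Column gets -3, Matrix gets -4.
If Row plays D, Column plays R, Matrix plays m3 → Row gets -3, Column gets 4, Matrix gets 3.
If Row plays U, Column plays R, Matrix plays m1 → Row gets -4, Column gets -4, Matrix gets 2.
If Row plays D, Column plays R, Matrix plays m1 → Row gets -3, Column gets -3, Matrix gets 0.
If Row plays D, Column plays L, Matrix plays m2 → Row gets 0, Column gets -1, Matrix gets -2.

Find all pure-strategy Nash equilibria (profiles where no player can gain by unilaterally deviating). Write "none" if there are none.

(U, L, m1): Column can switch to R (-5 → -4). Not NE.
(U, L, m2): Column can switch to R (-3 → 5). Not NE.
(U, L, m3): Row can switch to D (-5 → -4). Not NE.
(U, R, m1): Row can switch to D (-4 → -3). Not NE.
(U, R, m2): Row can switch to D (-2 → 4). Not NE.
(U, R, m3): Column can switch to L (-5 → 0). Not NE.
(The remaining 6 profiles each have a profitable deviation by the same check.)

This game has no pure Nash equilibrium.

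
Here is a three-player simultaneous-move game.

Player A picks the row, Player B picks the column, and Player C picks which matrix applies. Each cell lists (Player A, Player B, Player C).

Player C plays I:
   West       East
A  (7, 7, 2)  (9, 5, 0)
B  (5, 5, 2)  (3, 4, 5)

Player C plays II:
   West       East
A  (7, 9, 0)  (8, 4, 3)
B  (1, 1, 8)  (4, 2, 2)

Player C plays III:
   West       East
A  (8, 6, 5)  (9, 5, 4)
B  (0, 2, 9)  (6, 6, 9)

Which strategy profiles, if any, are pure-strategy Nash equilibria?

(A, West, III)

Check each profile: it is a Nash equilibrium iff no player can strictly gain by switching unilaterally.
(A, West, I): Player C can switch to III (2 → 5). Not NE.
(A, West, II): Player C can switch to I (0 → 2). Not NE.
(A, West, III): Player A gets 8, best alternative 0; Player B gets 6, best alternative 5; Player C gets 5, best alternative 2. No profitable deviation — NE.
(A, East, I): Player B can switch to West (5 → 7). Not NE.
(A, East, II): Player B can switch to West (4 → 9). Not NE.
(A, East, III): Player B can switch to West (5 → 6). Not NE.
(B, West, I): Player A can switch to A (5 → 7). Not NE.
(B, West, II): Player A can switch to A (1 → 7). Not NE.
(B, West, III): Player A can switch to A (0 → 8). Not NE.
(B, East, I): Player A can switch to A (3 → 9). Not NE.
(B, East, II): Player A can switch to A (4 → 8). Not NE.
(B, East, III): Player A can switch to A (6 → 9). Not NE.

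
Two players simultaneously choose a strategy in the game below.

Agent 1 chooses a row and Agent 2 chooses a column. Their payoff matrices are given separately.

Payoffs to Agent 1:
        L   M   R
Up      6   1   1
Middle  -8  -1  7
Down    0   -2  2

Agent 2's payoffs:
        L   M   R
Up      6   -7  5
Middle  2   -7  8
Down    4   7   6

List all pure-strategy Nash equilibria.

(Up, L): Agent 1 gets 6, best alternative 0; Agent 2 gets 6, best alternative 5. No profitable deviation — NE.
(Up, M): Agent 2 can switch to L (-7 → 6). Not NE.
(Up, R): Agent 1 can switch to Middle (1 → 7). Not NE.
(Middle, L): Agent 1 can switch to Up (-8 → 6). Not NE.
(Middle, M): Agent 1 can switch to Up (-1 → 1). Not NE.
(Middle, R): Agent 1 gets 7, best alternative 2; Agent 2 gets 8, best alternative 2. No profitable deviation — NE.
(Down, L): Agent 1 can switch to Up (0 → 6). Not NE.
(Down, M): Agent 1 can switch to Up (-2 → 1). Not NE.
(Down, R): Agent 1 can switch to Middle (2 → 7). Not NE.

The pure Nash equilibria are (Up, L) and (Middle, R).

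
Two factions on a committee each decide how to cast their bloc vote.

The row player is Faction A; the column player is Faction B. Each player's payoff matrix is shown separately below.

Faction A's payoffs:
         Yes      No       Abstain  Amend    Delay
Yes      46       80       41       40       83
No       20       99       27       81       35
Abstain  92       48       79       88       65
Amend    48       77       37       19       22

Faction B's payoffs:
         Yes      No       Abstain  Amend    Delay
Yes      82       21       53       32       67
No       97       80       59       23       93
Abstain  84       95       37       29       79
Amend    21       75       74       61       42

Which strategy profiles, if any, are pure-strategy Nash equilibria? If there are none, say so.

There is no pure-strategy Nash equilibrium.

(Yes, Yes): Faction A can switch to Abstain (46 → 92). Not NE.
(Yes, No): Faction A can switch to No (80 → 99). Not NE.
(Yes, Abstain): Faction A can switch to Abstain (41 → 79). Not NE.
(Yes, Amend): Faction A can switch to No (40 → 81). Not NE.
(Yes, Delay): Faction B can switch to Yes (67 → 82). Not NE.
(No, Yes): Faction A can switch to Yes (20 → 46). Not NE.
(The remaining 14 profiles each have a profitable deviation by the same check.)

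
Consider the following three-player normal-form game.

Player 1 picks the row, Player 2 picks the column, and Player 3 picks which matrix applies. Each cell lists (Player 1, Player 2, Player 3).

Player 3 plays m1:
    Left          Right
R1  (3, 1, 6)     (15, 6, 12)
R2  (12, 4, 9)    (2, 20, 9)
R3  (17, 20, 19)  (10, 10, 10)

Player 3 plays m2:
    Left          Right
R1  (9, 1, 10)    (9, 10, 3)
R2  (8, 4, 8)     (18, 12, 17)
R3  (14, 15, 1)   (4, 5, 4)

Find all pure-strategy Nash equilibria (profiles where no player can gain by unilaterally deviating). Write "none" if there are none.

(R1, Left, m1): Player 1 can switch to R2 (3 → 12). Not NE.
(R1, Left, m2): Player 1 can switch to R3 (9 → 14). Not NE.
(R1, Right, m1): Player 1 gets 15, best alternative 10; Player 2 gets 6, best alternative 1; Player 3 gets 12, best alternative 3. No profitable deviation — NE.
(R1, Right, m2): Player 1 can switch to R2 (9 → 18). Not NE.
(R2, Left, m1): Player 1 can switch to R3 (12 → 17). Not NE.
(R2, Left, m2): Player 1 can switch to R1 (8 → 9). Not NE.
(R2, Right, m1): Player 1 can switch to R1 (2 → 15). Not NE.
(R2, Right, m2): Player 1 gets 18, best alternative 9; Player 2 gets 12, best alternative 4; Player 3 gets 17, best alternative 9. No profitable deviation — NE.
(R3, Left, m1): Player 1 gets 17, best alternative 12; Player 2 gets 20, best alternative 10; Player 3 gets 19, best alternative 1. No profitable deviation — NE.
(The remaining 3 profiles each have a profitable deviation by the same check.)

The pure Nash equilibria are (R1, Right, m1); (R2, Right, m2); (R3, Left, m1).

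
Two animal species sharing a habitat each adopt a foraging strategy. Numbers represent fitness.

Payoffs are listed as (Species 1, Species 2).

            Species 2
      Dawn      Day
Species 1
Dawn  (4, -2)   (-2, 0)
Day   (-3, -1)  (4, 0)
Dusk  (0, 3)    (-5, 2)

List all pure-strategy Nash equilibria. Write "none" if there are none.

Species 1 against Dawn: payoffs 4, -3, 0 → best response Dawn.
Species 1 against Day: payoffs -2, 4, -5 → best response Day.
Species 2 against Dawn: payoffs -2, 0 → best response Day.
Species 2 against Day: payoffs -1, 0 → best response Day.
Species 2 against Dusk: payoffs 3, 2 → best response Dawn.
Mutual best responses: (Day, Day).

The unique pure-strategy Nash equilibrium is (Day, Day).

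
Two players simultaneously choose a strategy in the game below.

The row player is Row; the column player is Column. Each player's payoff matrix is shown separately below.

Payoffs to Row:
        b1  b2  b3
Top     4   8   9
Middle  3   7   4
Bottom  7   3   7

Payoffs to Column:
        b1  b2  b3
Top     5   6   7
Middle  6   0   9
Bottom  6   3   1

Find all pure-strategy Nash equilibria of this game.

Pure-strategy Nash equilibria: (Top, b3), (Bottom, b1)

Mark each player's best response to every combination of opponents' strategies; a profile where every player is best-responding is a pure Nash equilibrium.
Row against b1: payoffs 4, 3, 7 → best response Bottom.
Row against b2: payoffs 8, 7, 3 → best response Top.
Row against b3: payoffs 9, 4, 7 → best response Top.
Column against Top: payoffs 5, 6, 7 → best response b3.
Column against Middle: payoffs 6, 0, 9 → best response b3.
Column against Bottom: payoffs 6, 3, 1 → best response b1.
Mutual best responses: (Top, b3); (Bottom, b1).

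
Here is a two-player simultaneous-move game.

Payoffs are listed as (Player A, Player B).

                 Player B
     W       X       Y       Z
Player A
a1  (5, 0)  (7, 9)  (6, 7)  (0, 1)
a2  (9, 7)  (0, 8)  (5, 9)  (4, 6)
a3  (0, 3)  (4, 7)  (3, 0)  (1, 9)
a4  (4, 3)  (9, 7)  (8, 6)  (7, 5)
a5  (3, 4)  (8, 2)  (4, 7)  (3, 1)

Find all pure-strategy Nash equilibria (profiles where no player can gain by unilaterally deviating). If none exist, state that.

The unique pure-strategy Nash equilibrium is (a4, X).

Player A against W: payoffs 5, 9, 0, 4, 3 → best response a2.
Player A against X: payoffs 7, 0, 4, 9, 8 → best response a4.
Player A against Y: payoffs 6, 5, 3, 8, 4 → best response a4.
Player A against Z: payoffs 0, 4, 1, 7, 3 → best response a4.
Player B against a1: payoffs 0, 9, 7, 1 → best response X.
Player B against a2: payoffs 7, 8, 9, 6 → best response Y.
Player B against a3: payoffs 3, 7, 0, 9 → best response Z.
Player B against a4: payoffs 3, 7, 6, 5 → best response X.
Player B against a5: payoffs 4, 2, 7, 1 → best response Y.
Mutual best responses: (a4, X).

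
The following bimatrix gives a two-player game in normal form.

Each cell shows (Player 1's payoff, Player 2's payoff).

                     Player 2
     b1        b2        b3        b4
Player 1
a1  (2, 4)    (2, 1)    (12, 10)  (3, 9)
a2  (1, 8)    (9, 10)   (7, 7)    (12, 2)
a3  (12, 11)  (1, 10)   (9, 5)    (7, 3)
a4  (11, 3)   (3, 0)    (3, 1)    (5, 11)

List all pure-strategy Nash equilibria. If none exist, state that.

(a1, b1): Player 1 can switch to a3 (2 → 12). Not NE.
(a1, b2): Player 1 can switch to a2 (2 → 9). Not NE.
(a1, b3): Player 1 gets 12, best alternative 9; Player 2 gets 10, best alternative 9. No profitable deviation — NE.
(a1, b4): Player 1 can switch to a2 (3 → 12). Not NE.
(a2, b1): Player 1 can switch to a1 (1 → 2). Not NE.
(a2, b2): Player 1 gets 9, best alternative 3; Player 2 gets 10, best alternative 8. No profitable deviation — NE.
(a2, b3): Player 1 can switch to a1 (7 → 12). Not NE.
(a2, b4): Player 2 can switch to b1 (2 → 8). Not NE.
(a3, b1): Player 1 gets 12, best alternative 11; Player 2 gets 11, best alternative 10. No profitable deviation — NE.
(a3, b2): Player 1 can switch to a1 (1 → 2). Not NE.
(a3, b3): Player 1 can switch to a1 (9 → 12). Not NE.
(The remaining 5 profiles each have a profitable deviation by the same check.)

Pure-strategy Nash equilibria: (a1, b3), (a2, b2), (a3, b1)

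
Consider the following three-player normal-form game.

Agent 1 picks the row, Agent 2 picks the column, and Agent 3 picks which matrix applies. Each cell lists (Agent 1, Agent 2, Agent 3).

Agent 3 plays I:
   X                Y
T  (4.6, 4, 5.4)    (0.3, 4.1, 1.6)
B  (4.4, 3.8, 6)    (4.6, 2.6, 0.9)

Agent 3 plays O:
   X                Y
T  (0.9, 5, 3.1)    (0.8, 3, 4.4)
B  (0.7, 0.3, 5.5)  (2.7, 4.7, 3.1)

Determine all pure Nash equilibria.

The unique pure-strategy Nash equilibrium is (B, Y, O).

(T, X, I): Agent 2 can switch to Y (4 → 4.1). Not NE.
(T, X, O): Agent 3 can switch to I (3.1 → 5.4). Not NE.
(T, Y, I): Agent 1 can switch to B (0.3 → 4.6). Not NE.
(T, Y, O): Agent 1 can switch to B (0.8 → 2.7). Not NE.
(B, X, I): Agent 1 can switch to T (4.4 → 4.6). Not NE.
(B, X, O): Agent 1 can switch to T (0.7 → 0.9). Not NE.
(B, Y, I): Agent 2 can switch to X (2.6 → 3.8). Not NE.
(B, Y, O): Agent 1 gets 2.7, best alternative 0.8; Agent 2 gets 4.7, best alternative 0.3; Agent 3 gets 3.1, best alternative 0.9. No profitable deviation — NE.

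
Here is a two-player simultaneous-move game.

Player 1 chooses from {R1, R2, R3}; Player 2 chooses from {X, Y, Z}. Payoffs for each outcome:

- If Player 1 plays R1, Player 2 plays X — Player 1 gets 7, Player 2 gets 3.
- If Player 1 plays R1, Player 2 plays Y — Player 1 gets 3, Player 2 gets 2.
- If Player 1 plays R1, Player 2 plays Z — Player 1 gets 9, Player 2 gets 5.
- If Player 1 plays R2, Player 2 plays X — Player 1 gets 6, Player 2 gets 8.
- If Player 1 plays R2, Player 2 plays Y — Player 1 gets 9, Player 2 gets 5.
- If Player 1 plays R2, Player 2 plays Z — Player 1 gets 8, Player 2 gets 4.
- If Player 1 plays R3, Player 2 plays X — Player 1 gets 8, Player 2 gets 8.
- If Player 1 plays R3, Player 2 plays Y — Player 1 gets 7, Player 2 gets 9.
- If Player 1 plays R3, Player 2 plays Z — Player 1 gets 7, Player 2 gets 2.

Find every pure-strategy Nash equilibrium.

The unique pure-strategy Nash equilibrium is (R1, Z).

(R1, X): Player 1 can switch to R3 (7 → 8). Not NE.
(R1, Y): Player 1 can switch to R2 (3 → 9). Not NE.
(R1, Z): Player 1 gets 9, best alternative 8; Player 2 gets 5, best alternative 3. No profitable deviation — NE.
(R2, X): Player 1 can switch to R1 (6 → 7). Not NE.
(R2, Y): Player 2 can switch to X (5 → 8). Not NE.
(R2, Z): Player 1 can switch to R1 (8 → 9). Not NE.
(R3, X): Player 2 can switch to Y (8 → 9). Not NE.
(R3, Y): Player 1 can switch to R2 (7 → 9). Not NE.
(R3, Z): Player 1 can switch to R1 (7 → 9). Not NE.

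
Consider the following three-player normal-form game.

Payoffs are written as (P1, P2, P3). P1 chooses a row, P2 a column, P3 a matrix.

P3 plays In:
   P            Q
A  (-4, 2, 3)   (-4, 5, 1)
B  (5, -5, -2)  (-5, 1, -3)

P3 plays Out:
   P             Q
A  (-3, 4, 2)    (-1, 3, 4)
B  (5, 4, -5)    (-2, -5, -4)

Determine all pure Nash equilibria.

No pure-strategy Nash equilibrium.

P1 against (P, In): payoffs -4, 5 → best response B.
P1 against (P, Out): payoffs -3, 5 → best response B.
P1 against (Q, In): payoffs -4, -5 → best response A.
P1 against (Q, Out): payoffs -1, -2 → best response A.
P2 against (A, In): payoffs 2, 5 → best response Q.
P2 against (A, Out): payoffs 4, 3 → best response P.
P2 against (B, In): payoffs -5, 1 → best response Q.
P2 against (B, Out): payoffs 4, -5 → best response P.
P3 against (A, P): payoffs 3, 2 → best response In.
P3 against (A, Q): payoffs 1, 4 → best response Out.
P3 against (B, P): payoffs -2, -5 → best response In.
P3 against (B, Q): payoffs -3, -4 → best response In.
No profile is a mutual best response for all players.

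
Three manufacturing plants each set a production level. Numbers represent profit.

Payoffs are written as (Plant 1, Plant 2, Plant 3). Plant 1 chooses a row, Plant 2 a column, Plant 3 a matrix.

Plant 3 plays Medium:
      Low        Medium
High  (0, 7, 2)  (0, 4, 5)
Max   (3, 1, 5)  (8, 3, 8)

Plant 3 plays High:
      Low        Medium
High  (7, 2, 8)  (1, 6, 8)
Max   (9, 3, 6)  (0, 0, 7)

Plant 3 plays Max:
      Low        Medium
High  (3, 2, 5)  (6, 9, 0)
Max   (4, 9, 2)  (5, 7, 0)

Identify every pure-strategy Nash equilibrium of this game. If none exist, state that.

The pure Nash equilibria are (High, Medium, High), (Max, Low, High), (Max, Medium, Medium).

Plant 1 against (Low, Medium): payoffs 0, 3 → best response Max.
Plant 1 against (Low, High): payoffs 7, 9 → best response Max.
Plant 1 against (Low, Max): payoffs 3, 4 → best response Max.
Plant 1 against (Medium, Medium): payoffs 0, 8 → best response Max.
Plant 1 against (Medium, High): payoffs 1, 0 → best response High.
Plant 1 against (Medium, Max): payoffs 6, 5 → best response High.
Plant 2 against (High, Medium): payoffs 7, 4 → best response Low.
Plant 2 against (High, High): payoffs 2, 6 → best response Medium.
Plant 2 against (High, Max): payoffs 2, 9 → best response Medium.
Plant 2 against (Max, Medium): payoffs 1, 3 → best response Medium.
Plant 2 against (Max, High): payoffs 3, 0 → best response Low.
Plant 2 against (Max, Max): payoffs 9, 7 → best response Low.
Plant 3 against (High, Low): payoffs 2, 8, 5 → best response High.
Plant 3 against (High, Medium): payoffs 5, 8, 0 → best response High.
Plant 3 against (Max, Low): payoffs 5, 6, 2 → best response High.
Plant 3 against (Max, Medium): payoffs 8, 7, 0 → best response Medium.
Mutual best responses: (High, Medium, High); (Max, Low, High); (Max, Medium, Medium).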